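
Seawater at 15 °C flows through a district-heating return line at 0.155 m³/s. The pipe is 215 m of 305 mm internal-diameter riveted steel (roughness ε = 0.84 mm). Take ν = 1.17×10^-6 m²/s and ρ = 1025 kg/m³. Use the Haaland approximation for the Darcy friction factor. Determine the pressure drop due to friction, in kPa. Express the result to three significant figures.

V = 4Q/(πD²) = 4·0.155/(π·0.305²) = 2.121 m/s
Re = VD/ν = 2.121·0.305/1.17×10^-6 = 5.53×10^5 → turbulent
ε/D = 0.84/305 = 0.00275
Haaland: f = 0.02583
h_f = f(L/D)V²/(2g) = 0.02583·(215/0.305)·2.121²/(2·9.81) = 4.177 m
Δp = ρg·h_f = 1025·9.81·4.177 = 42.00 kPa

Δp ≈ 42.0 kPa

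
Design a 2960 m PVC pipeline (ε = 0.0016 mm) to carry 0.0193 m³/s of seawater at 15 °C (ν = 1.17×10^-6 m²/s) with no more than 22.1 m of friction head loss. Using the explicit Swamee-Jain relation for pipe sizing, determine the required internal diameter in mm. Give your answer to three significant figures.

Swamee-Jain (Type III): D = 0.66·[ε^1.25·(LQ²/(gh_f))^4.75 + ν·Q^9.4·(L/(gh_f))^5.2]^0.04
LQ²/(gh_f) = 0.005086; L/(gh_f) = 13.65
Term 1 = ε^1.25·(…)^4.75 = 7.25×10^-19; Term 2 = ν·Q^9.4·(…)^5.2 = 7.17×10^-17
D = 0.66·(7.25×10^-19 + 7.17×10^-17)^0.04 = 0.1493 m = 149 mm
Check: V = 1.10 m/s, Re = 1.41×10^5, f = 0.01673, h_f = 20.6 m ≈ 22.1 m ✓

D ≈ 149 mm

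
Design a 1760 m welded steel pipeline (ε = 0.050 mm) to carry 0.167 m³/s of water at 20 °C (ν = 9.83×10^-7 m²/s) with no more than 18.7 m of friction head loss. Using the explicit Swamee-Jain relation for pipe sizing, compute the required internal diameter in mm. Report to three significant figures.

Swamee-Jain (Type III): D = 0.66·[ε^1.25·(LQ²/(gh_f))^4.75 + ν·Q^9.4·(L/(gh_f))^5.2]^0.04
LQ²/(gh_f) = 0.2676; L/(gh_f) = 9.594
Term 1 = ε^1.25·(…)^4.75 = 8.02×10^-9; Term 2 = ν·Q^9.4·(…)^5.2 = 6.20×10^-9
D = 0.66·(8.02×10^-9 + 6.20×10^-9)^0.04 = 0.3204 m = 320 mm
Check: V = 2.07 m/s, Re = 6.75×10^5, f = 0.01468, h_f = 17.6 m ≈ 18.7 m ✓

D ≈ 320 mm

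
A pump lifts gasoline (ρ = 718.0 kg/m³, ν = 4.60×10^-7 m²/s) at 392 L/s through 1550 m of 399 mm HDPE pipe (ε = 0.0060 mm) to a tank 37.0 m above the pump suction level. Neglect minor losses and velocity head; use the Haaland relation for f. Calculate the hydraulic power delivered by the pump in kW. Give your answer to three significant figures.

V = 4Q/(πD²) = 3.135 m/s; Re = 2.72×10^6; ε/D = 1.50×10^-5; f = 0.01040
h_f = f(L/D)V²/2g = 20.25 m
Total head H = z + h_f = 37.0 + 20.25 = 57.25 m
P_hyd = ρgQH = 718.0·9.81·0.392·57.25 = 158.1 kW

P_hyd ≈ 158 kW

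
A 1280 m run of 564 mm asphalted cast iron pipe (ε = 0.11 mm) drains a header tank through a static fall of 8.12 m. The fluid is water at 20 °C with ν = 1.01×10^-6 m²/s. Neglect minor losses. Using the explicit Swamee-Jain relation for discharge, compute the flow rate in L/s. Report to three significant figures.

Q ≈ 550 L/s

Swamee-Jain (Type II): Q = -0.965·√(gD⁵h_f/L)·ln[ε/(3.7D) + √(3.17ν²L/(gD³h_f))]
√(gD⁵h_f/L) = √(9.81·0.564⁵·8.12/1280) = 0.05959
ε/(3.7D) = 5.27×10^-5; √(3.17ν²L/(gD³h_f)) = 1.70×10^-5
Q = -0.965·0.05959·ln(6.973×10^-5) = 0.5504 m³/s
Check: V = 2.20 m/s, Re = 1.23×10^6, f = 0.01455, h_f = 8.17 m ≈ 8.12 m ✓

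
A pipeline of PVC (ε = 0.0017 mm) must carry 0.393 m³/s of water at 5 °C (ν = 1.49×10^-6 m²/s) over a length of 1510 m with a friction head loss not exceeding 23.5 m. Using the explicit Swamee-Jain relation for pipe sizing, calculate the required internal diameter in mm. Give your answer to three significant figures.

D ≈ 402 mm

Swamee-Jain (Type III): D = 0.66·[ε^1.25·(LQ²/(gh_f))^4.75 + ν·Q^9.4·(L/(gh_f))^5.2]^0.04
LQ²/(gh_f) = 1.012; L/(gh_f) = 6.550
Term 1 = ε^1.25·(…)^4.75 = 6.49×10^-8; Term 2 = ν·Q^9.4·(…)^5.2 = 4.03×10^-6
D = 0.66·(6.49×10^-8 + 4.03×10^-6)^0.04 = 0.4018 m = 402 mm
Check: V = 3.10 m/s, Re = 8.36×10^5, f = 0.01206, h_f = 22.2 m ≈ 23.5 m ✓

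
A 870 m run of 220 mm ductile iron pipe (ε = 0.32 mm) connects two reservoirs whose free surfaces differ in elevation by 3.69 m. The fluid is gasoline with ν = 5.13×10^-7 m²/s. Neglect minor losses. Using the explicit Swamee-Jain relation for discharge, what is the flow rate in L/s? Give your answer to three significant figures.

Swamee-Jain (Type II): Q = -0.965·√(gD⁵h_f/L)·ln[ε/(3.7D) + √(3.17ν²L/(gD³h_f))]
√(gD⁵h_f/L) = √(9.81·0.220⁵·3.69/870) = 0.004631
ε/(3.7D) = 3.93×10^-4; √(3.17ν²L/(gD³h_f)) = 4.34×10^-5
Q = -0.965·0.004631·ln(4.365×10^-4) = 0.03457 m³/s
Check: V = 0.909 m/s, Re = 3.90×10^5, f = 0.02227, h_f = 3.71 m ≈ 3.69 m ✓

Q ≈ 34.6 L/s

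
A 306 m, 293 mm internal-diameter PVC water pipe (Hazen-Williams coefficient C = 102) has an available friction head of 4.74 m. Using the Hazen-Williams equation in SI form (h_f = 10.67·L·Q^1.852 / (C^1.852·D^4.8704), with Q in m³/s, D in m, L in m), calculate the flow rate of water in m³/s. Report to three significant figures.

Rearranging: Q = [h_f·C^1.852·D^4.8704 / (10.67·L)]^(1/1.852)
Q = [4.74·102^1.852·0.293^4.8704 / (10.67·306)]^0.540 = 0.1186 m³/s

Q ≈ 0.119 m³/s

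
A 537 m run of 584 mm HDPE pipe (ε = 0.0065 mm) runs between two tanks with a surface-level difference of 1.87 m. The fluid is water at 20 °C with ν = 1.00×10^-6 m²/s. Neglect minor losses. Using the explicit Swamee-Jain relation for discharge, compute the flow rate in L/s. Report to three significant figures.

Q ≈ 493 L/s

Swamee-Jain (Type II): Q = -0.965·√(gD⁵h_f/L)·ln[ε/(3.7D) + √(3.17ν²L/(gD³h_f))]
√(gD⁵h_f/L) = √(9.81·0.584⁵·1.87/537) = 0.04817
ε/(3.7D) = 3.01×10^-6; √(3.17ν²L/(gD³h_f)) = 2.16×10^-5
Q = -0.965·0.04817·ln(2.459×10^-5) = 0.4934 m³/s
Check: V = 1.84 m/s, Re = 1.08×10^6, f = 0.01175, h_f = 1.87 m ≈ 1.87 m ✓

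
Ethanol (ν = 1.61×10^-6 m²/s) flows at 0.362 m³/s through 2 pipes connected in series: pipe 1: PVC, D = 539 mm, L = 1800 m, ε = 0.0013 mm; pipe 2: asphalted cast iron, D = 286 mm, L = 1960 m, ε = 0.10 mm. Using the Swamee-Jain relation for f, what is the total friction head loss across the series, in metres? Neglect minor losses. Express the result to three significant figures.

H ≈ 185 m

Pipe 1: V = 1.587 m/s, Re = 5.31×10^5, ε/D = 2.41×10^-6, f = 0.01299, h_1 = f(L/D)V²/2g = 5.566 m
Pipe 2: V = 5.635 m/s, Re = 1.00×10^6, ε/D = 3.50×10^-4, f = 0.01618, h_2 = f(L/D)V²/2g = 179.5 m
Series → Q common, losses add: H = Σh = 185.0 m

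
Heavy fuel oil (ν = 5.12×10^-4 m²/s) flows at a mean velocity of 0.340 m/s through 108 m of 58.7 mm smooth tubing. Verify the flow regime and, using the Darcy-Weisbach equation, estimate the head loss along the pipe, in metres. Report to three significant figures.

h_f ≈ 17.8 m

Re = VD/ν = 0.340·0.05870/5.12×10^-4 = 39.0 → laminar (Re < 2300)
f = 64/Re = 1.642
h_f = f(L/D)V²/(2g) = 1.642·(108/0.05870)·0.340²/(2·9.81) = 17.80 m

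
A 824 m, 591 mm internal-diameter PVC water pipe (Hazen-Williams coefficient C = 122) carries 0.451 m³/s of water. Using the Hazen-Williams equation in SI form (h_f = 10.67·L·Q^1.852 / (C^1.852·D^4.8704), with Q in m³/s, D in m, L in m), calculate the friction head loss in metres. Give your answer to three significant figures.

h_f ≈ 3.57 m

h_f = 10.67·824·0.451^1.852 / (122^1.852·0.591^4.8704) = 3.566 m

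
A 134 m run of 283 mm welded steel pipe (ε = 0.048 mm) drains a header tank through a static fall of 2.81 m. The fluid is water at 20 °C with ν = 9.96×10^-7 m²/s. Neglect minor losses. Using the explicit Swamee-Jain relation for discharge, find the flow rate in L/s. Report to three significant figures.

Swamee-Jain (Type II): Q = -0.965·√(gD⁵h_f/L)·ln[ε/(3.7D) + √(3.17ν²L/(gD³h_f))]
√(gD⁵h_f/L) = √(9.81·0.283⁵·2.81/134) = 0.01932
ε/(3.7D) = 4.58×10^-5; √(3.17ν²L/(gD³h_f)) = 2.60×10^-5
Q = -0.965·0.01932·ln(7.181×10^-5) = 0.1779 m³/s
Check: V = 2.83 m/s, Re = 8.04×10^5, f = 0.01464, h_f = 2.83 m ≈ 2.81 m ✓

Q ≈ 178 L/s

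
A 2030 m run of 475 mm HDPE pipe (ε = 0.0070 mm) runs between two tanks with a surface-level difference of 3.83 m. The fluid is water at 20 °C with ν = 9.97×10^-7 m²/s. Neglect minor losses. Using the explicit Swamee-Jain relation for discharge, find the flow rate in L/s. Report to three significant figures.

Q ≈ 205 L/s

Swamee-Jain (Type II): Q = -0.965·√(gD⁵h_f/L)·ln[ε/(3.7D) + √(3.17ν²L/(gD³h_f))]
√(gD⁵h_f/L) = √(9.81·0.475⁵·3.83/2030) = 0.02116
ε/(3.7D) = 3.98×10^-6; √(3.17ν²L/(gD³h_f)) = 3.99×10^-5
Q = -0.965·0.02116·ln(4.384×10^-5) = 0.2049 m³/s
Check: V = 1.16 m/s, Re = 5.51×10^5, f = 0.01312, h_f = 3.82 m ≈ 3.83 m ✓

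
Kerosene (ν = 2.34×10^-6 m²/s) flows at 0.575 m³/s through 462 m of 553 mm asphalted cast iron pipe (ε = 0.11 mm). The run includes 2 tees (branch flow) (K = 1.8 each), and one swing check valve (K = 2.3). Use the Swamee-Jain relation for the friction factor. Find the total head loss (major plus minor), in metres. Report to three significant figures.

V = 4Q/(πD²) = 2.394 m/s; V²/2g = 0.2921 m
Re = 5.66×10^5, ε/D = 1.99×10^-4 → f = 0.01534 (Swamee-Jain)
Major: h_f = f(L/D)·V²/2g = 0.01534·835.4·0.2921 = 3.744 m
Minor: ΣK = 5.90; h_m = ΣK·V²/2g = 1.723 m
Total H_L = 3.744 + 1.723 = 5.468 m

H_L ≈ 5.47 m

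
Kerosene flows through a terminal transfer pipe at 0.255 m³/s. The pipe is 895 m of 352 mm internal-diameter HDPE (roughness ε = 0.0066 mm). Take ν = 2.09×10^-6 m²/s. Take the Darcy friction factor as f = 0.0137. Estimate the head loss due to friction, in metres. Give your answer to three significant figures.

V = 4Q/(πD²) = 4·0.255/(π·0.352²) = 2.620 m/s
h_f = f(L/D)V²/(2g) = 0.01370·(895/0.352)·2.620²/(2·9.81) = 12.19 m

h_f ≈ 12.2 m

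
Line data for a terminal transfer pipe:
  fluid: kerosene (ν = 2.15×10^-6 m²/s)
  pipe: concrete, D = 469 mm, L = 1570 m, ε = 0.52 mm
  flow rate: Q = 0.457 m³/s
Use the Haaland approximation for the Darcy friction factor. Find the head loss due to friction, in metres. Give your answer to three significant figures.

h_f ≈ 24.6 m

V = 4Q/(πD²) = 4·0.457/(π·0.469²) = 2.645 m/s
Re = VD/ν = 2.645·0.469/2.15×10^-6 = 5.77×10^5 → turbulent
ε/D = 0.52/469 = 0.00111
Haaland: f = 0.02060
h_f = f(L/D)V²/(2g) = 0.02060·(1570/0.469)·2.645²/(2·9.81) = 24.60 m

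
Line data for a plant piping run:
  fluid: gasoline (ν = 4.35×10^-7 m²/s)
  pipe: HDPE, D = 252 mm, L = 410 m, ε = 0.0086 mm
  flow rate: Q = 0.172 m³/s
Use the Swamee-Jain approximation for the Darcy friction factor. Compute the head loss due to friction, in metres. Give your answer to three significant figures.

V = 4Q/(πD²) = 4·0.172/(π·0.252²) = 3.449 m/s
Re = VD/ν = 3.449·0.252/4.35×10^-7 = 2.00×10^6 → turbulent
ε/D = 0.0086/252 = 3.41×10^-5
Swamee-Jain: f = 0.01147
h_f = f(L/D)V²/(2g) = 0.01147·(410/0.252)·3.449²/(2·9.81) = 11.31 m

h_f ≈ 11.3 m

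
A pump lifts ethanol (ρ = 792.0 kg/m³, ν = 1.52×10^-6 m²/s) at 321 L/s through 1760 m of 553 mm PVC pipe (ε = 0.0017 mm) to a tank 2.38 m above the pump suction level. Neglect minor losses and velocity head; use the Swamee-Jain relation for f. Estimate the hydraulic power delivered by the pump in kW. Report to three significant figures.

V = 4Q/(πD²) = 1.336 m/s; Re = 4.86×10^5; ε/D = 3.07×10^-6; f = 0.01321
h_f = f(L/D)V²/2g = 3.826 m
Total head H = z + h_f = 2.38 + 3.826 = 6.206 m
P_hyd = ρgQH = 792.0·9.81·0.321·6.206 = 15.48 kW

P_hyd ≈ 15.5 kW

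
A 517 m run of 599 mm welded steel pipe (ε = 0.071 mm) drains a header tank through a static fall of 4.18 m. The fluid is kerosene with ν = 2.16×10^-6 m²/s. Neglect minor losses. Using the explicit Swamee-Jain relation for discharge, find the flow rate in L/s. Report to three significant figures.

Swamee-Jain (Type II): Q = -0.965·√(gD⁵h_f/L)·ln[ε/(3.7D) + √(3.17ν²L/(gD³h_f))]
√(gD⁵h_f/L) = √(9.81·0.599⁵·4.18/517) = 0.07821
ε/(3.7D) = 3.20×10^-5; √(3.17ν²L/(gD³h_f)) = 2.95×10^-5
Q = -0.965·0.07821·ln(6.149×10^-5) = 0.7318 m³/s
Check: V = 2.60 m/s, Re = 7.20×10^5, f = 0.01416, h_f = 4.20 m ≈ 4.18 m ✓

Q ≈ 732 L/s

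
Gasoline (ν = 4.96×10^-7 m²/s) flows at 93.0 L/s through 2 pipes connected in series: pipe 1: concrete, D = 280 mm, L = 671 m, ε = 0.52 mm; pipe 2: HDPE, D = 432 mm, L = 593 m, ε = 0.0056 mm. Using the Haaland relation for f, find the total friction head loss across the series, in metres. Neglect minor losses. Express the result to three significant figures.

Pipe 1: V = 1.510 m/s, Re = 8.53×10^5, ε/D = 0.00186, f = 0.02321, h_1 = f(L/D)V²/2g = 6.468 m
Pipe 2: V = 0.6345 m/s, Re = 5.53×10^5, ε/D = 1.30×10^-5, f = 0.01299, h_2 = f(L/D)V²/2g = 0.3659 m
Series → Q common, losses add: H = Σh = 6.833 m

H ≈ 6.83 m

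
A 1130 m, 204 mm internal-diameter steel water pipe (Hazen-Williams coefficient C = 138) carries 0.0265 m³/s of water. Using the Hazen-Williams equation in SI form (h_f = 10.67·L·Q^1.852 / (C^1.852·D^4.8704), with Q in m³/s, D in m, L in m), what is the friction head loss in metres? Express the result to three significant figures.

h_f ≈ 3.63 m

h_f = 10.67·1130·0.0265^1.852 / (138^1.852·0.204^4.8704) = 3.634 m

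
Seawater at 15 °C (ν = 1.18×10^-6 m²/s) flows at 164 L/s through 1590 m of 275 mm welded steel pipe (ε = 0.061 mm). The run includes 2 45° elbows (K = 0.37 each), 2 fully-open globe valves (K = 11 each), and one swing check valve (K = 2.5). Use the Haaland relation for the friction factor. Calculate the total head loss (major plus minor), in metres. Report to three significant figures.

H_L ≈ 44.0 m

V = 4Q/(πD²) = 2.761 m/s; V²/2g = 0.3886 m
Re = 6.43×10^5, ε/D = 2.22×10^-4 → f = 0.01521 (Haaland)
Major: h_f = f(L/D)·V²/2g = 0.01521·5782·0.3886 = 34.18 m
Minor: ΣK = 25.2; h_m = ΣK·V²/2g = 9.808 m
Total H_L = 34.18 + 9.808 = 43.98 m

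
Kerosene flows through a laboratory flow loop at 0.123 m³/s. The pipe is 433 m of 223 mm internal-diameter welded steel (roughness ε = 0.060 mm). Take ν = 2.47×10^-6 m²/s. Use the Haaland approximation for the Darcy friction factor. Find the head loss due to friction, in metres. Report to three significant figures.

h_f ≈ 16.4 m

V = 4Q/(πD²) = 4·0.123/(π·0.223²) = 3.149 m/s
Re = VD/ν = 3.149·0.223/2.47×10^-6 = 2.84×10^5 → turbulent
ε/D = 0.060/223 = 2.69×10^-4
Haaland: f = 0.01667
h_f = f(L/D)V²/(2g) = 0.01667·(433/0.223)·3.149²/(2·9.81) = 16.36 m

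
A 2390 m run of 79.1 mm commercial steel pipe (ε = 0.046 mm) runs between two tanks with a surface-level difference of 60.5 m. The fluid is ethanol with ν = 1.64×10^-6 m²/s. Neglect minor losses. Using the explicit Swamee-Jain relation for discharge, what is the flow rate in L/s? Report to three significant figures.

Q ≈ 6.58 L/s

Swamee-Jain (Type II): Q = -0.965·√(gD⁵h_f/L)·ln[ε/(3.7D) + √(3.17ν²L/(gD³h_f))]
√(gD⁵h_f/L) = √(9.81·0.0791⁵·60.5/2390) = 8.769×10^-4
ε/(3.7D) = 1.57×10^-4; √(3.17ν²L/(gD³h_f)) = 2.63×10^-4
Q = -0.965·8.769×10^-4·ln(4.206×10^-4) = 0.006578 m³/s
Check: V = 1.34 m/s, Re = 6.46×10^4, f = 0.02201, h_f = 60.7 m ≈ 60.5 m ✓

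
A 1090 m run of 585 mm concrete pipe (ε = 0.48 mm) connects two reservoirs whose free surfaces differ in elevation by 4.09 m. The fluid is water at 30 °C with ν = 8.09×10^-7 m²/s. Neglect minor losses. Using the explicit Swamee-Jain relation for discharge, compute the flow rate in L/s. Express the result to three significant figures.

Q ≈ 404 L/s

Swamee-Jain (Type II): Q = -0.965·√(gD⁵h_f/L)·ln[ε/(3.7D) + √(3.17ν²L/(gD³h_f))]
√(gD⁵h_f/L) = √(9.81·0.585⁵·4.09/1090) = 0.05022
ε/(3.7D) = 2.22×10^-4; √(3.17ν²L/(gD³h_f)) = 1.68×10^-5
Q = -0.965·0.05022·ln(2.385×10^-4) = 0.4042 m³/s
Check: V = 1.50 m/s, Re = 1.09×10^6, f = 0.01914, h_f = 4.11 m ≈ 4.09 m ✓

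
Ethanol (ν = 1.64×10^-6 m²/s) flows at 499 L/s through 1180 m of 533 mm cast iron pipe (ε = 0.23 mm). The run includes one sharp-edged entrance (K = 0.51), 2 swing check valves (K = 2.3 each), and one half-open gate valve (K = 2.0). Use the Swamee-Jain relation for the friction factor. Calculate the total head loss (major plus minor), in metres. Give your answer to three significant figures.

V = 4Q/(πD²) = 2.236 m/s; V²/2g = 0.2549 m
Re = 7.27×10^5, ε/D = 4.32×10^-4 → f = 0.01702 (Swamee-Jain)
Major: h_f = f(L/D)·V²/2g = 0.01702·2214·0.2549 = 9.606 m
Minor: ΣK = 7.11; h_m = ΣK·V²/2g = 1.813 m
Total H_L = 9.606 + 1.813 = 11.42 m

H_L ≈ 11.4 m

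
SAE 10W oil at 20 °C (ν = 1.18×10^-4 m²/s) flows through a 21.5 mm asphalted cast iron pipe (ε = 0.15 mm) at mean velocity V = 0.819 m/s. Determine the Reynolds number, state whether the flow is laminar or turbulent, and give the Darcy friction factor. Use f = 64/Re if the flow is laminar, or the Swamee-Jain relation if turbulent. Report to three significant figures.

Re = VD/ν = 0.8190·0.0215/1.18×10^-4 = 149
Re < 2300 → laminar → f = 64/Re = 0.4289

Re ≈ 149; laminar; f = 64/Re ≈ 0.429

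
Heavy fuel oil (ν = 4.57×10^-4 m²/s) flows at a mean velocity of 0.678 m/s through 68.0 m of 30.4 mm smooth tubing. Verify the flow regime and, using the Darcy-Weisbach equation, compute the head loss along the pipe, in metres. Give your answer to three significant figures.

Re = VD/ν = 0.678·0.03040/4.57×10^-4 = 45.1 → laminar (Re < 2300)
f = 64/Re = 1.419
h_f = f(L/D)V²/(2g) = 1.419·(68.0/0.03040)·0.678²/(2·9.81) = 74.37 m

h_f ≈ 74.4 m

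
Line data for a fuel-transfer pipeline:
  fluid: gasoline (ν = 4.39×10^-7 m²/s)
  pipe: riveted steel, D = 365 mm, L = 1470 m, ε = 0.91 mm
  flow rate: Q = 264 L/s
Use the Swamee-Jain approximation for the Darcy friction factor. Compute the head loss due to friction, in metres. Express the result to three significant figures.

V = 4Q/(πD²) = 4·0.264/(π·0.365²) = 2.523 m/s
Re = VD/ν = 2.523·0.365/4.39×10^-7 = 2.10×10^6 → turbulent
ε/D = 0.91/365 = 0.00249
Swamee-Jain: f = 0.02497
h_f = f(L/D)V²/(2g) = 0.02497·(1470/0.365)·2.523²/(2·9.81) = 32.63 m

h_f ≈ 32.6 m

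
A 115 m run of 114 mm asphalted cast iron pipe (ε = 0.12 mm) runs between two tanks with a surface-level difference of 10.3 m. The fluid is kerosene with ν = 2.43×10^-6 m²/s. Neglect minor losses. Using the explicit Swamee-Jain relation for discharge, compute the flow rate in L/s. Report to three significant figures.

Swamee-Jain (Type II): Q = -0.965·√(gD⁵h_f/L)·ln[ε/(3.7D) + √(3.17ν²L/(gD³h_f))]
√(gD⁵h_f/L) = √(9.81·0.114⁵·10.3/115) = 0.004113
ε/(3.7D) = 2.84×10^-4; √(3.17ν²L/(gD³h_f)) = 1.20×10^-4
Q = -0.965·0.004113·ln(4.044×10^-4) = 0.03101 m³/s
Check: V = 3.04 m/s, Re = 1.43×10^5, f = 0.02188, h_f = 10.4 m ≈ 10.3 m ✓

Q ≈ 31.0 L/s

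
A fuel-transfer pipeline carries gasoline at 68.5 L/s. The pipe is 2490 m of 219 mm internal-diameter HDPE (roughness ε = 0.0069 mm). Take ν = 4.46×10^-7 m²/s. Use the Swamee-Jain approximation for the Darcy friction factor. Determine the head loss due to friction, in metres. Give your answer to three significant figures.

h_f ≈ 24.0 m

V = 4Q/(πD²) = 4·0.0685/(π·0.219²) = 1.818 m/s
Re = VD/ν = 1.818·0.219/4.46×10^-7 = 8.93×10^5 → turbulent
ε/D = 0.0069/219 = 3.15×10^-5
Swamee-Jain: f = 0.01251
h_f = f(L/D)V²/(2g) = 0.01251·(2490/0.219)·1.818²/(2·9.81) = 23.97 m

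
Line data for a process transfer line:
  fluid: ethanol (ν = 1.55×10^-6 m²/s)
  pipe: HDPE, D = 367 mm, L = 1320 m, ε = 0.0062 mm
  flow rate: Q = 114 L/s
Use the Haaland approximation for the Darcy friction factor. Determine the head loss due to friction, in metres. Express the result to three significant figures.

V = 4Q/(πD²) = 4·0.114/(π·0.367²) = 1.078 m/s
Re = VD/ν = 1.078·0.367/1.55×10^-6 = 2.55×10^5 → turbulent
ε/D = 0.0062/367 = 1.69×10^-5
Haaland: f = 0.01491
h_f = f(L/D)V²/(2g) = 0.01491·(1320/0.367)·1.078²/(2·9.81) = 3.175 m

h_f ≈ 3.17 m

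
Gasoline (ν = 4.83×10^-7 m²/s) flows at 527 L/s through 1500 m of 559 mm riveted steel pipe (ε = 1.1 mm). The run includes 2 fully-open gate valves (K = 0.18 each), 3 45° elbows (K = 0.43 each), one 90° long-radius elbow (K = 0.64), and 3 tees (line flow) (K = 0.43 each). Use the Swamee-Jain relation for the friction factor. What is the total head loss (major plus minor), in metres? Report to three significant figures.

H_L ≈ 15.6 m

V = 4Q/(πD²) = 2.147 m/s; V²/2g = 0.2350 m
Re = 2.49×10^6, ε/D = 0.00197 → f = 0.02344 (Swamee-Jain)
Major: h_f = f(L/D)·V²/2g = 0.02344·2683·0.2350 = 14.78 m
Minor: ΣK = 3.58; h_m = ΣK·V²/2g = 0.8414 m
Total H_L = 14.78 + 0.8414 = 15.62 m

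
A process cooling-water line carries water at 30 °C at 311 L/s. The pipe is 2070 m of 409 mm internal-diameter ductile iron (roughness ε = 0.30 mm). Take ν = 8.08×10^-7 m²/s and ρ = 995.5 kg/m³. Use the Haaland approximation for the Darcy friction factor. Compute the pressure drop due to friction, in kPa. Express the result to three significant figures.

Δp ≈ 262 kPa

V = 4Q/(πD²) = 4·0.311/(π·0.409²) = 2.367 m/s
Re = VD/ν = 2.367·0.409/8.08×10^-7 = 1.20×10^6 → turbulent
ε/D = 0.30/409 = 7.33×10^-4
Haaland: f = 0.01855
h_f = f(L/D)V²/(2g) = 0.01855·(2070/0.409)·2.367²/(2·9.81) = 26.81 m
Δp = ρg·h_f = 995.5·9.81·26.81 = 261.8 kPa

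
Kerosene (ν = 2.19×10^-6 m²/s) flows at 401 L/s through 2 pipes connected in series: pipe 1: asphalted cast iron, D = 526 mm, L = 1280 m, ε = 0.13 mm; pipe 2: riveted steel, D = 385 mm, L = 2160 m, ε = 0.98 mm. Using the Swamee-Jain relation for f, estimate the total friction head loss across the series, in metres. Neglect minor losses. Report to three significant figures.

H ≈ 92.8 m

Pipe 1: V = 1.845 m/s, Re = 4.43×10^5, ε/D = 2.47×10^-4, f = 0.01609, h_1 = f(L/D)V²/2g = 6.796 m
Pipe 2: V = 3.445 m/s, Re = 6.06×10^5, ε/D = 0.00255, f = 0.02535, h_2 = f(L/D)V²/2g = 86.01 m
Series → Q common, losses add: H = Σh = 92.80 m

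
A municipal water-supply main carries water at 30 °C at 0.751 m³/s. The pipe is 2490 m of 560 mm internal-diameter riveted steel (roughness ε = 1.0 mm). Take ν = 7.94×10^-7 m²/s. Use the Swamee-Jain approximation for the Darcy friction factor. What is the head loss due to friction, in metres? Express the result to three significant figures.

V = 4Q/(πD²) = 4·0.751/(π·0.560²) = 3.049 m/s
Re = VD/ν = 3.049·0.560/7.94×10^-7 = 2.15×10^6 → turbulent
ε/D = 1.0/560 = 0.00179
Swamee-Jain: f = 0.02287
h_f = f(L/D)V²/(2g) = 0.02287·(2490/0.560)·3.049²/(2·9.81) = 48.19 m

h_f ≈ 48.2 m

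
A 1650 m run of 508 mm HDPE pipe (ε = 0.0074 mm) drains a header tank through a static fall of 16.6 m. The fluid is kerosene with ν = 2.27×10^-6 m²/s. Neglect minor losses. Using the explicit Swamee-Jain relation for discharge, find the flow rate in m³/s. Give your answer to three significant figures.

Swamee-Jain (Type II): Q = -0.965·√(gD⁵h_f/L)·ln[ε/(3.7D) + √(3.17ν²L/(gD³h_f))]
√(gD⁵h_f/L) = √(9.81·0.508⁵·16.6/1650) = 0.05778
ε/(3.7D) = 3.94×10^-6; √(3.17ν²L/(gD³h_f)) = 3.55×10^-5
Q = -0.965·0.05778·ln(3.947×10^-5) = 0.5654 m³/s
Check: V = 2.79 m/s, Re = 6.24×10^5, f = 0.01285, h_f = 16.6 m ≈ 16.6 m ✓

Q ≈ 0.565 m³/s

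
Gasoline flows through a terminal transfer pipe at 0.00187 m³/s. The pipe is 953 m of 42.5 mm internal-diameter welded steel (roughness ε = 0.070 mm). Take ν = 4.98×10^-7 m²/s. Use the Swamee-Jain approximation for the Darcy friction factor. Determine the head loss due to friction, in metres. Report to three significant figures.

h_f ≈ 48.0 m

V = 4Q/(πD²) = 4·0.00187/(π·0.0425²) = 1.318 m/s
Re = VD/ν = 1.318·0.0425/4.98×10^-7 = 1.12×10^5 → turbulent
ε/D = 0.070/42.5 = 0.00165
Swamee-Jain: f = 0.02417
h_f = f(L/D)V²/(2g) = 0.02417·(953/0.0425)·1.318²/(2·9.81) = 48.01 m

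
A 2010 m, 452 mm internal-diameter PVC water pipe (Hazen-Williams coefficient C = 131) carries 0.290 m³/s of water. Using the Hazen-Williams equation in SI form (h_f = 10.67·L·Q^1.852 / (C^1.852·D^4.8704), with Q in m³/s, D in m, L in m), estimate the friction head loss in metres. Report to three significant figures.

h_f = 10.67·2010·0.290^1.852 / (131^1.852·0.452^4.8704) = 12.42 m

h_f ≈ 12.4 m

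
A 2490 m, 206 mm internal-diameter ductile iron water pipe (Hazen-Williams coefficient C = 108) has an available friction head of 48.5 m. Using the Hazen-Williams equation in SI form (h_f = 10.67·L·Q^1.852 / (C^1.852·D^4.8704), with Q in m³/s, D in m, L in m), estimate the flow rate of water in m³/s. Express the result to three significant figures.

Rearranging: Q = [h_f·C^1.852·D^4.8704 / (10.67·L)]^(1/1.852)
Q = [48.5·108^1.852·0.206^4.8704 / (10.67·2490)]^0.540 = 0.05627 m³/s

Q ≈ 0.0563 m³/s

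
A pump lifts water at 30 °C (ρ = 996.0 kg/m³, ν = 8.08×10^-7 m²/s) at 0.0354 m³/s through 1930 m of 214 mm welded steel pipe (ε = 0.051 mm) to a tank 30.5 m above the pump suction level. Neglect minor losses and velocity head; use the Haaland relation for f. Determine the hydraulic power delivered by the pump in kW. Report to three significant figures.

P_hyd ≈ 13.1 kW

V = 4Q/(πD²) = 0.9842 m/s; Re = 2.61×10^5; ε/D = 2.38×10^-4; f = 0.01660
h_f = f(L/D)V²/2g = 7.391 m
Total head H = z + h_f = 30.5 + 7.391 = 37.89 m
P_hyd = ρgQH = 996.0·9.81·0.0354·37.89 = 13.11 kW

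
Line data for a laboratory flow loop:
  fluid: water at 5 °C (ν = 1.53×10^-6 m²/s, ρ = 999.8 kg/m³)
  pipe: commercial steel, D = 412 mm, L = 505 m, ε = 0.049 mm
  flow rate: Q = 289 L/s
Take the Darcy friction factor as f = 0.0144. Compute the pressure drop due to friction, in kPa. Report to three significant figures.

Δp ≈ 41.5 kPa

V = 4Q/(πD²) = 4·0.289/(π·0.412²) = 2.168 m/s
h_f = f(L/D)V²/(2g) = 0.01440·(505/0.412)·2.168²/(2·9.81) = 4.228 m
Δp = ρg·h_f = 999.8·9.81·4.228 = 41.46 kPa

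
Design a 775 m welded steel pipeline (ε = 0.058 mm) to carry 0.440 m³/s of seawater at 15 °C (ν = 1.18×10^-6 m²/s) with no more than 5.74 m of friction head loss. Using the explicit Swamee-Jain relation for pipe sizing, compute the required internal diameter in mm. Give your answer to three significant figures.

Swamee-Jain (Type III): D = 0.66·[ε^1.25·(LQ²/(gh_f))^4.75 + ν·Q^9.4·(L/(gh_f))^5.2]^0.04
LQ²/(gh_f) = 2.665; L/(gh_f) = 13.76
Term 1 = ε^1.25·(…)^4.75 = 5.32×10^-4; Term 2 = ν·Q^9.4·(…)^5.2 = 4.38×10^-4
D = 0.66·(5.32×10^-4 + 4.38×10^-4)^0.04 = 0.5001 m = 500 mm
Check: V = 2.24 m/s, Re = 9.49×10^5, f = 0.01379, h_f = 5.47 m ≈ 5.74 m ✓

D ≈ 500 mm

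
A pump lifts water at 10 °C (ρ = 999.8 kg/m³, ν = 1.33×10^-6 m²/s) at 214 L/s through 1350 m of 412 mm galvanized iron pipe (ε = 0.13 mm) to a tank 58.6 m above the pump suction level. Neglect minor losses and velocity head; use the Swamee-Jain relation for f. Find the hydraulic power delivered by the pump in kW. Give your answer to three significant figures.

P_hyd ≈ 138 kW

V = 4Q/(πD²) = 1.605 m/s; Re = 4.97×10^5; ε/D = 3.16×10^-4; f = 0.01650
h_f = f(L/D)V²/2g = 7.101 m
Total head H = z + h_f = 58.6 + 7.101 = 65.70 m
P_hyd = ρgQH = 999.8·9.81·0.214·65.70 = 137.9 kW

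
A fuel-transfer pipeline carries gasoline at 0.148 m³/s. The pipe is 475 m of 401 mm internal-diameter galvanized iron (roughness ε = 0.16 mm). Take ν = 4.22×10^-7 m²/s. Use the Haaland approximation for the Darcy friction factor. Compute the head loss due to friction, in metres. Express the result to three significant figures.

h_f ≈ 1.36 m

V = 4Q/(πD²) = 4·0.148/(π·0.401²) = 1.172 m/s
Re = VD/ν = 1.172·0.401/4.22×10^-7 = 1.11×10^6 → turbulent
ε/D = 0.16/401 = 3.99×10^-4
Haaland: f = 0.01638
h_f = f(L/D)V²/(2g) = 0.01638·(475/0.401)·1.172²/(2·9.81) = 1.358 m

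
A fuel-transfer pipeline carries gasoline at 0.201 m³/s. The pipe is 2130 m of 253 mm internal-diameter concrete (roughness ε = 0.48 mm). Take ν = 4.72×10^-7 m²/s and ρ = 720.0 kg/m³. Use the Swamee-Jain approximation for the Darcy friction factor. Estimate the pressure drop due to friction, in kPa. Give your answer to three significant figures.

Δp ≈ 1130 kPa

V = 4Q/(πD²) = 4·0.201/(π·0.253²) = 3.998 m/s
Re = VD/ν = 3.998·0.253/4.72×10^-7 = 2.14×10^6 → turbulent
ε/D = 0.48/253 = 0.00190
Swamee-Jain: f = 0.02323
h_f = f(L/D)V²/(2g) = 0.02323·(2130/0.253)·3.998²/(2·9.81) = 159.4 m
Δp = ρg·h_f = 720.0·9.81·159.4 = 1126 kPa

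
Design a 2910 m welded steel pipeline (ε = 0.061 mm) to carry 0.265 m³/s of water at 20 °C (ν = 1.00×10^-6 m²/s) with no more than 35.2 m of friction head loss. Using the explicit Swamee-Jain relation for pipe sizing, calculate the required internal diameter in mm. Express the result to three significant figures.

Swamee-Jain (Type III): D = 0.66·[ε^1.25·(LQ²/(gh_f))^4.75 + ν·Q^9.4·(L/(gh_f))^5.2]^0.04
LQ²/(gh_f) = 0.5918; L/(gh_f) = 8.427
Term 1 = ε^1.25·(…)^4.75 = 4.46×10^-7; Term 2 = ν·Q^9.4·(…)^5.2 = 2.47×10^-7
D = 0.66·(4.46×10^-7 + 2.47×10^-7)^0.04 = 0.3743 m = 374 mm
Check: V = 2.41 m/s, Re = 9.02×10^5, f = 0.01444, h_f = 33.2 m ≈ 35.2 m ✓

D ≈ 374 mm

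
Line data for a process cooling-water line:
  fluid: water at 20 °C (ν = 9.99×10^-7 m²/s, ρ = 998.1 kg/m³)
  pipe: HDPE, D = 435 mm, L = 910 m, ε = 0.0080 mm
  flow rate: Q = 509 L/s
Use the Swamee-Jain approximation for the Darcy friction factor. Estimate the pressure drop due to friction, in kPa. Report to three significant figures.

V = 4Q/(πD²) = 4·0.509/(π·0.435²) = 3.425 m/s
Re = VD/ν = 3.425·0.435/9.99×10^-7 = 1.49×10^6 → turbulent
ε/D = 0.0080/435 = 1.84×10^-5
Swamee-Jain: f = 0.01142
h_f = f(L/D)V²/(2g) = 0.01142·(910/0.435)·3.425²/(2·9.81) = 14.28 m
Δp = ρg·h_f = 998.1·9.81·14.28 = 139.8 kPa

Δp ≈ 140 kPa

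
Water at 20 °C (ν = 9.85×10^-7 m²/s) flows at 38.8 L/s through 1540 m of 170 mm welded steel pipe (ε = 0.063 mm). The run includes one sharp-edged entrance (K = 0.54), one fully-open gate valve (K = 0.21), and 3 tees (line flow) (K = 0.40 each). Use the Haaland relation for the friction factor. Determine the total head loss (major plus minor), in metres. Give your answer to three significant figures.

V = 4Q/(πD²) = 1.709 m/s; V²/2g = 0.1489 m
Re = 2.95×10^5, ε/D = 3.71×10^-4 → f = 0.01730 (Haaland)
Major: h_f = f(L/D)·V²/2g = 0.01730·9059·0.1489 = 23.34 m
Minor: ΣK = 1.95; h_m = ΣK·V²/2g = 0.2904 m
Total H_L = 23.34 + 0.2904 = 23.63 m

H_L ≈ 23.6 m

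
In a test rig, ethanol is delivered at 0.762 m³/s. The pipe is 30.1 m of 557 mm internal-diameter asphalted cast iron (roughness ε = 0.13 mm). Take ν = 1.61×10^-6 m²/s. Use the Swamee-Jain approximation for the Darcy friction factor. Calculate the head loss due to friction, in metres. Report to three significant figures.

h_f ≈ 0.406 m

V = 4Q/(πD²) = 4·0.762/(π·0.557²) = 3.127 m/s
Re = VD/ν = 3.127·0.557/1.61×10^-6 = 1.08×10^6 → turbulent
ε/D = 0.13/557 = 2.33×10^-4
Swamee-Jain: f = 0.01506
h_f = f(L/D)V²/(2g) = 0.01506·(30.1/0.557)·3.127²/(2·9.81) = 0.4057 m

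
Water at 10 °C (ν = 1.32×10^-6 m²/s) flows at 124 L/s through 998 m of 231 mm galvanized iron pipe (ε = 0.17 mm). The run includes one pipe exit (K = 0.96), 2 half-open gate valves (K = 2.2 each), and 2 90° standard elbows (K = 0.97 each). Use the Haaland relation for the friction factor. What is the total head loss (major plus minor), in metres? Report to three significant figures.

H_L ≈ 39.7 m

V = 4Q/(πD²) = 2.959 m/s; V²/2g = 0.4462 m
Re = 5.18×10^5, ε/D = 7.36×10^-4 → f = 0.01891 (Haaland)
Major: h_f = f(L/D)·V²/2g = 0.01891·4320·0.4462 = 36.45 m
Minor: ΣK = 7.30; h_m = ΣK·V²/2g = 3.257 m
Total H_L = 36.45 + 3.257 = 39.71 m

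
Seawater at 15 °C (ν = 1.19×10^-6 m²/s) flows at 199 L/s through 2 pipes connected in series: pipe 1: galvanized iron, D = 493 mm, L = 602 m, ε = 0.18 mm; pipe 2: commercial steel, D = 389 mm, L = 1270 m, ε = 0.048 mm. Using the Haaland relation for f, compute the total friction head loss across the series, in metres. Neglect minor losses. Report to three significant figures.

Pipe 1: V = 1.042 m/s, Re = 4.32×10^5, ε/D = 3.65×10^-4, f = 0.01680, h_1 = f(L/D)V²/2g = 1.136 m
Pipe 2: V = 1.674 m/s, Re = 5.47×10^5, ε/D = 1.23×10^-4, f = 0.01439, h_2 = f(L/D)V²/2g = 6.711 m
Series → Q common, losses add: H = Σh = 7.848 m

H ≈ 7.85 m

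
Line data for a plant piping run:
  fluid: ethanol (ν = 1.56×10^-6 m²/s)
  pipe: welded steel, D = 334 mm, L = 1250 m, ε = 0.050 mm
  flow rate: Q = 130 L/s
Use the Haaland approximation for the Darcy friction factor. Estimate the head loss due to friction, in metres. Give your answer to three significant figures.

h_f ≈ 6.53 m

V = 4Q/(πD²) = 4·0.130/(π·0.334²) = 1.484 m/s
Re = VD/ν = 1.484·0.334/1.56×10^-6 = 3.18×10^5 → turbulent
ε/D = 0.050/334 = 1.50×10^-4
Haaland: f = 0.01555
h_f = f(L/D)V²/(2g) = 0.01555·(1250/0.334)·1.484²/(2·9.81) = 6.528 m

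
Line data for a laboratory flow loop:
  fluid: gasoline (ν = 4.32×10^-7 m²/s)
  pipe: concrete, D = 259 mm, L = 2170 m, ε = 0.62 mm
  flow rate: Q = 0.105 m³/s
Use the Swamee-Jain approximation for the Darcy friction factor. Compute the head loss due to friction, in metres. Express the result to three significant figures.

h_f ≈ 42.0 m

V = 4Q/(πD²) = 4·0.105/(π·0.259²) = 1.993 m/s
Re = VD/ν = 1.993·0.259/4.32×10^-7 = 1.19×10^6 → turbulent
ε/D = 0.62/259 = 0.00239
Swamee-Jain: f = 0.02478
h_f = f(L/D)V²/(2g) = 0.02478·(2170/0.259)·1.993²/(2·9.81) = 42.03 m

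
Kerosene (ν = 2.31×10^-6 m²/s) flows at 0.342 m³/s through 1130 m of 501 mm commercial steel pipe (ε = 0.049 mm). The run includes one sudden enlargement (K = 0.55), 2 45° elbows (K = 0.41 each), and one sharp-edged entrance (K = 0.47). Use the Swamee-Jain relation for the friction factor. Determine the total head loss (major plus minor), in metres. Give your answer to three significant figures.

H_L ≈ 5.46 m

V = 4Q/(πD²) = 1.735 m/s; V²/2g = 0.1534 m
Re = 3.76×10^5, ε/D = 9.78×10^-5 → f = 0.01495 (Swamee-Jain)
Major: h_f = f(L/D)·V²/2g = 0.01495·2255·0.1534 = 5.174 m
Minor: ΣK = 1.84; h_m = ΣK·V²/2g = 0.2823 m
Total H_L = 5.174 + 0.2823 = 5.456 m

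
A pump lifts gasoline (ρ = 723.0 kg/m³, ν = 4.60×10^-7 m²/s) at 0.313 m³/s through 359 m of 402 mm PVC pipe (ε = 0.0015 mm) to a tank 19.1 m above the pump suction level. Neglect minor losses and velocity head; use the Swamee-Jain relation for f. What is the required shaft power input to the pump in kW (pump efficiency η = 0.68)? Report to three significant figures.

P_shaft ≈ 71.7 kW

V = 4Q/(πD²) = 2.466 m/s; Re = 2.16×10^6; ε/D = 3.73×10^-6; f = 0.01039
h_f = f(L/D)V²/2g = 2.877 m
Total head H = z + h_f = 19.1 + 2.877 = 21.98 m
P_hyd = ρgQH = 723.0·9.81·0.313·21.98 = 48.79 kW
P_shaft = P_hyd/η = 48.79/0.68 = 71.75 kW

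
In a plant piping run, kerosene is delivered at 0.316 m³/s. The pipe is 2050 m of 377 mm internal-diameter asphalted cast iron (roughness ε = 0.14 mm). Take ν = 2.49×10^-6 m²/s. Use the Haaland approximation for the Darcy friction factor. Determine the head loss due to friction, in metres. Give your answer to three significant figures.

h_f ≈ 37.4 m

V = 4Q/(πD²) = 4·0.316/(π·0.377²) = 2.831 m/s
Re = VD/ν = 2.831·0.377/2.49×10^-6 = 4.29×10^5 → turbulent
ε/D = 0.14/377 = 3.71×10^-4
Haaland: f = 0.01685
h_f = f(L/D)V²/(2g) = 0.01685·(2050/0.377)·2.831²/(2·9.81) = 37.43 m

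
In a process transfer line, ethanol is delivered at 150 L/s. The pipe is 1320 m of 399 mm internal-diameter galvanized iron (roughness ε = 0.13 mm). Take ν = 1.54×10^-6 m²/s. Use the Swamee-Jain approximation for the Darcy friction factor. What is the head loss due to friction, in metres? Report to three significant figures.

V = 4Q/(πD²) = 4·0.150/(π·0.399²) = 1.200 m/s
Re = VD/ν = 1.200·0.399/1.54×10^-6 = 3.11×10^5 → turbulent
ε/D = 0.13/399 = 3.26×10^-4
Swamee-Jain: f = 0.01719
h_f = f(L/D)V²/(2g) = 0.01719·(1320/0.399)·1.200²/(2·9.81) = 4.171 m

h_f ≈ 4.17 m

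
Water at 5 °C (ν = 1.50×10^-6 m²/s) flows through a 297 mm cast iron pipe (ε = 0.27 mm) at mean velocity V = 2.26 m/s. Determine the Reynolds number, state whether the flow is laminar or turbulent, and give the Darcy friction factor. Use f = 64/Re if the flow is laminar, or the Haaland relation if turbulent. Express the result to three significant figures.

Re = VD/ν = 2.260·0.297/1.50×10^-6 = 4.47×10^5
Re > 4000 → turbulent; ε/D = 9.09×10^-4
Haaland: f = 0.01985

Re ≈ 4.47×10^5; turbulent; f ≈ 0.0198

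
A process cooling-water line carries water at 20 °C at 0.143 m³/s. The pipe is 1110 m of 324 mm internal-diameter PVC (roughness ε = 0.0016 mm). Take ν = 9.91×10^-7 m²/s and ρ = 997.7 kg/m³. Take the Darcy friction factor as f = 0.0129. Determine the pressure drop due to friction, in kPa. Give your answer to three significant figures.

Δp ≈ 66.3 kPa

V = 4Q/(πD²) = 4·0.143/(π·0.324²) = 1.734 m/s
h_f = f(L/D)V²/(2g) = 0.01290·(1110/0.324)·1.734²/(2·9.81) = 6.776 m
Δp = ρg·h_f = 997.7·9.81·6.776 = 66.32 kPa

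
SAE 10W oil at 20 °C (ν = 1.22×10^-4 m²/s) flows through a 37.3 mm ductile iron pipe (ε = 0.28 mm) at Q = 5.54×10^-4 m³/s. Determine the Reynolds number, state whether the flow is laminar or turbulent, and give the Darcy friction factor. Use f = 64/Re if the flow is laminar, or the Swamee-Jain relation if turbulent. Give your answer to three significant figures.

Re ≈ 155; laminar; f = 64/Re ≈ 0.413

V = 4Q/(πD²) = 0.5070 m/s
Re = VD/ν = 0.5070·0.0373/1.22×10^-4 = 155
Re < 2300 → laminar → f = 64/Re = 0.4129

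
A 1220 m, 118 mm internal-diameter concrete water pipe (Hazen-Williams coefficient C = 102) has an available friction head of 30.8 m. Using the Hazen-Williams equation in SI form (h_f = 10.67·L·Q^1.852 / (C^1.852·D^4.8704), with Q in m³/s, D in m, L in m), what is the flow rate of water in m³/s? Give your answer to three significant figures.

Rearranging: Q = [h_f·C^1.852·D^4.8704 / (10.67·L)]^(1/1.852)
Q = [30.8·102^1.852·0.118^4.8704 / (10.67·1220)]^0.540 = 0.01412 m³/s

Q ≈ 0.0141 m³/s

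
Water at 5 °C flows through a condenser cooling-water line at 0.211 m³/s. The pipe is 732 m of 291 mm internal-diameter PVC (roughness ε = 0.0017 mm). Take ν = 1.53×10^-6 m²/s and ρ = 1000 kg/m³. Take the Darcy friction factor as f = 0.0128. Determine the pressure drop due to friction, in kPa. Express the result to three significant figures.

Δp ≈ 162 kPa

V = 4Q/(πD²) = 4·0.211/(π·0.291²) = 3.173 m/s
h_f = f(L/D)V²/(2g) = 0.01280·(732/0.291)·3.173²/(2·9.81) = 16.52 m
Δp = ρg·h_f = 1000·9.81·16.52 = 162.0 kPa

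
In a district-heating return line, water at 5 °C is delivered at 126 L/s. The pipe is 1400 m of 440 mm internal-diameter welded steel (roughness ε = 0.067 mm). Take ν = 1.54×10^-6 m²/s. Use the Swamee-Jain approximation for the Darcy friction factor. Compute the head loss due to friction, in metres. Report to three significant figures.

h_f ≈ 1.83 m

V = 4Q/(πD²) = 4·0.126/(π·0.440²) = 0.8287 m/s
Re = VD/ν = 0.8287·0.440/1.54×10^-6 = 2.37×10^5 → turbulent
ε/D = 0.067/440 = 1.52×10^-4
Swamee-Jain: f = 0.01640
h_f = f(L/D)V²/(2g) = 0.01640·(1400/0.440)·0.8287²/(2·9.81) = 1.827 m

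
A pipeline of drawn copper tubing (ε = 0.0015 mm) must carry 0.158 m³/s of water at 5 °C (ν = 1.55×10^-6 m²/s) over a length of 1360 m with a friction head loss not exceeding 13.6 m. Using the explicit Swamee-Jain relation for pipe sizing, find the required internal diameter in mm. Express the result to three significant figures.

Swamee-Jain (Type III): D = 0.66·[ε^1.25·(LQ²/(gh_f))^4.75 + ν·Q^9.4·(L/(gh_f))^5.2]^0.04
LQ²/(gh_f) = 0.2545; L/(gh_f) = 10.19
Term 1 = ε^1.25·(…)^4.75 = 7.89×10^-11; Term 2 = ν·Q^9.4·(…)^5.2 = 7.96×10^-9
D = 0.66·(7.89×10^-11 + 7.96×10^-9)^0.04 = 0.3132 m = 313 mm
Check: V = 2.05 m/s, Re = 4.14×10^5, f = 0.01361, h_f = 12.7 m ≈ 13.6 m ✓

D ≈ 313 mm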